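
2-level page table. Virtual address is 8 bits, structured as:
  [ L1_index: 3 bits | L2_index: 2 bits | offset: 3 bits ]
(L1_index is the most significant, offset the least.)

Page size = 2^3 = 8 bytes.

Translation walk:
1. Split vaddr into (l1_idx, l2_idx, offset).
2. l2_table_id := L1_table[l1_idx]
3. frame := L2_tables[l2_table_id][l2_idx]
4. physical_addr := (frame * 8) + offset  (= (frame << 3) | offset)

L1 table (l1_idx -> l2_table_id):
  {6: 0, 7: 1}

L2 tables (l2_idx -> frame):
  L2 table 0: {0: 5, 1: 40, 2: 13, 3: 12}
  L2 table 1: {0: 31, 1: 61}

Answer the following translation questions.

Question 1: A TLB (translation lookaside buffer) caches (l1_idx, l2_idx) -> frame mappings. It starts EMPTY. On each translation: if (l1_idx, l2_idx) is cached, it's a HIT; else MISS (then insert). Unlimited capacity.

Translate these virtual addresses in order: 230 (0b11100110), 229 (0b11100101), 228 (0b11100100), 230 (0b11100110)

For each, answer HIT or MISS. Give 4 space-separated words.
vaddr=230: (7,0) not in TLB -> MISS, insert
vaddr=229: (7,0) in TLB -> HIT
vaddr=228: (7,0) in TLB -> HIT
vaddr=230: (7,0) in TLB -> HIT

Answer: MISS HIT HIT HIT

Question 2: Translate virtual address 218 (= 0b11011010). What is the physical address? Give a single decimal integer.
vaddr = 218 = 0b11011010
Split: l1_idx=6, l2_idx=3, offset=2
L1[6] = 0
L2[0][3] = 12
paddr = 12 * 8 + 2 = 98

Answer: 98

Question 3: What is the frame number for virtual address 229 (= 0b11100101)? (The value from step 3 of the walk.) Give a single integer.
Answer: 31

Derivation:
vaddr = 229: l1_idx=7, l2_idx=0
L1[7] = 1; L2[1][0] = 31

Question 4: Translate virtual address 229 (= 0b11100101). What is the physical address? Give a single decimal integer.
Answer: 253

Derivation:
vaddr = 229 = 0b11100101
Split: l1_idx=7, l2_idx=0, offset=5
L1[7] = 1
L2[1][0] = 31
paddr = 31 * 8 + 5 = 253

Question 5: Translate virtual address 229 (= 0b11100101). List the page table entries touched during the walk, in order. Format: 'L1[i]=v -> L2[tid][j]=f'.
Answer: L1[7]=1 -> L2[1][0]=31

Derivation:
vaddr = 229 = 0b11100101
Split: l1_idx=7, l2_idx=0, offset=5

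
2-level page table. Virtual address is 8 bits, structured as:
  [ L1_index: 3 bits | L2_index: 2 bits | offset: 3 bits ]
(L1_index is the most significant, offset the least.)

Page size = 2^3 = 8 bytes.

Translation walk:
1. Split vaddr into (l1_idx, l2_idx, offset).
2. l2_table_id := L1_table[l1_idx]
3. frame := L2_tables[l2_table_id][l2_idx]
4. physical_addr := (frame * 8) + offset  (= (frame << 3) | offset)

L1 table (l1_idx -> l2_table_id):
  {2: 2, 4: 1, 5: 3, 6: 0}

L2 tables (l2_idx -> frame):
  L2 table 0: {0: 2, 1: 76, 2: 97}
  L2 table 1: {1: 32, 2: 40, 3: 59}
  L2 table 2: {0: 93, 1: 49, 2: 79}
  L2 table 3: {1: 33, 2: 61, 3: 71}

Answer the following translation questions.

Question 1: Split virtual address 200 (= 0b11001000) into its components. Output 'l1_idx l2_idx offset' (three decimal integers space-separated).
vaddr = 200 = 0b11001000
  top 3 bits -> l1_idx = 6
  next 2 bits -> l2_idx = 1
  bottom 3 bits -> offset = 0

Answer: 6 1 0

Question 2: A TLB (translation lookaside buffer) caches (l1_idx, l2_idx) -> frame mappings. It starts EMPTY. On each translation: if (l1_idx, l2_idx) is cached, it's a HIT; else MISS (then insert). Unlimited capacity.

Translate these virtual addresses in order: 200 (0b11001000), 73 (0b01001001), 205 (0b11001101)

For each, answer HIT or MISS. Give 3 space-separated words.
vaddr=200: (6,1) not in TLB -> MISS, insert
vaddr=73: (2,1) not in TLB -> MISS, insert
vaddr=205: (6,1) in TLB -> HIT

Answer: MISS MISS HIT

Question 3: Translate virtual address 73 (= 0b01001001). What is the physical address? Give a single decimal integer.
Answer: 393

Derivation:
vaddr = 73 = 0b01001001
Split: l1_idx=2, l2_idx=1, offset=1
L1[2] = 2
L2[2][1] = 49
paddr = 49 * 8 + 1 = 393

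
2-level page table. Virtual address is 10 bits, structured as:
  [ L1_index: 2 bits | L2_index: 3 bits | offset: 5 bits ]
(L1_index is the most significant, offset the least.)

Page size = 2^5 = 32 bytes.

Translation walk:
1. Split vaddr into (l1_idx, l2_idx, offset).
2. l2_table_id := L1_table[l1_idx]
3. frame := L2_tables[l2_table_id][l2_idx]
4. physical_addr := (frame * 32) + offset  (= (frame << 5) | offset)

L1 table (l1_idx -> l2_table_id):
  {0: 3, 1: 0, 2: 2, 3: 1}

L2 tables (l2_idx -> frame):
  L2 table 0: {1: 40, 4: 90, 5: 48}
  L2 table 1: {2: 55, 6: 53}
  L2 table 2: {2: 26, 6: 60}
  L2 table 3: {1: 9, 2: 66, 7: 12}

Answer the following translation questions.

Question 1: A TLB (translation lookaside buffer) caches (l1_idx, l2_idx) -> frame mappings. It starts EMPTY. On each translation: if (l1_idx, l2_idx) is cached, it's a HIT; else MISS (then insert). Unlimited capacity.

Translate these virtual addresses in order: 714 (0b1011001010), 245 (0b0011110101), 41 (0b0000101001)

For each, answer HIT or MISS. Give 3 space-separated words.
Answer: MISS MISS MISS

Derivation:
vaddr=714: (2,6) not in TLB -> MISS, insert
vaddr=245: (0,7) not in TLB -> MISS, insert
vaddr=41: (0,1) not in TLB -> MISS, insert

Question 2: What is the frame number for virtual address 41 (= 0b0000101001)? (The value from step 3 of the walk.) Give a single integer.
Answer: 9

Derivation:
vaddr = 41: l1_idx=0, l2_idx=1
L1[0] = 3; L2[3][1] = 9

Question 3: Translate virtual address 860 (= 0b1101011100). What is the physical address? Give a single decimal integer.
Answer: 1788

Derivation:
vaddr = 860 = 0b1101011100
Split: l1_idx=3, l2_idx=2, offset=28
L1[3] = 1
L2[1][2] = 55
paddr = 55 * 32 + 28 = 1788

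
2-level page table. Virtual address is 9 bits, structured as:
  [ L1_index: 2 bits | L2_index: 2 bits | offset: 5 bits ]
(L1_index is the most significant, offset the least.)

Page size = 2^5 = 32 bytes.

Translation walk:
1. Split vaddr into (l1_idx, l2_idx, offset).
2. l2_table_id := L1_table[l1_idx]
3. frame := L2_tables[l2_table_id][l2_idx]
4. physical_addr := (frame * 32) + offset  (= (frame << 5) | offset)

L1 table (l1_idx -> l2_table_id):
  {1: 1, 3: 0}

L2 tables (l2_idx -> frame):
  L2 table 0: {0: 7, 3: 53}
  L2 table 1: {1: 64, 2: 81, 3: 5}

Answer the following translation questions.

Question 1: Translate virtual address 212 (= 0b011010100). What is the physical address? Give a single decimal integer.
vaddr = 212 = 0b011010100
Split: l1_idx=1, l2_idx=2, offset=20
L1[1] = 1
L2[1][2] = 81
paddr = 81 * 32 + 20 = 2612

Answer: 2612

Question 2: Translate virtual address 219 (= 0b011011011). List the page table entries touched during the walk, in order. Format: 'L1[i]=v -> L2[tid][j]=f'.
Answer: L1[1]=1 -> L2[1][2]=81

Derivation:
vaddr = 219 = 0b011011011
Split: l1_idx=1, l2_idx=2, offset=27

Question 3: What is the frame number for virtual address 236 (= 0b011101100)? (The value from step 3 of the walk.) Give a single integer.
Answer: 5

Derivation:
vaddr = 236: l1_idx=1, l2_idx=3
L1[1] = 1; L2[1][3] = 5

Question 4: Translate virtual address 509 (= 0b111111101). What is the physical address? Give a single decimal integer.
Answer: 1725

Derivation:
vaddr = 509 = 0b111111101
Split: l1_idx=3, l2_idx=3, offset=29
L1[3] = 0
L2[0][3] = 53
paddr = 53 * 32 + 29 = 1725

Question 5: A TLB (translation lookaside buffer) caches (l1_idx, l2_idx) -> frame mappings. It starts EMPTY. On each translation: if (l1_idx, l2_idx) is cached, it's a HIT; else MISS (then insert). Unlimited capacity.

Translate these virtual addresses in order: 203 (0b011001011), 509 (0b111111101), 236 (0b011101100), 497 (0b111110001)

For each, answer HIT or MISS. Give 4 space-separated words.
vaddr=203: (1,2) not in TLB -> MISS, insert
vaddr=509: (3,3) not in TLB -> MISS, insert
vaddr=236: (1,3) not in TLB -> MISS, insert
vaddr=497: (3,3) in TLB -> HIT

Answer: MISS MISS MISS HIT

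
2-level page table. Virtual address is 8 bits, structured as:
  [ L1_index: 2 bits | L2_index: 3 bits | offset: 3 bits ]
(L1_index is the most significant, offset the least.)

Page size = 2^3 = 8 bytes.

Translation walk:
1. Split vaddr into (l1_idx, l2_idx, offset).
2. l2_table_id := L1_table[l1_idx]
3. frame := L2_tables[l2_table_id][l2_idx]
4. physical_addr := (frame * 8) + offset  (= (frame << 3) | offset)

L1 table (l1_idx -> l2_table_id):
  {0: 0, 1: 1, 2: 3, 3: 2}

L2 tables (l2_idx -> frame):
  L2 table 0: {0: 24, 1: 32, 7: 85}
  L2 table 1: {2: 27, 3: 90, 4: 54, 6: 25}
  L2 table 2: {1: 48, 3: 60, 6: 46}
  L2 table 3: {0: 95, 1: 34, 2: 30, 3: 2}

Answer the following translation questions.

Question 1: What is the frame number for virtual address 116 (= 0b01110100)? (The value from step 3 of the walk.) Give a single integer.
Answer: 25

Derivation:
vaddr = 116: l1_idx=1, l2_idx=6
L1[1] = 1; L2[1][6] = 25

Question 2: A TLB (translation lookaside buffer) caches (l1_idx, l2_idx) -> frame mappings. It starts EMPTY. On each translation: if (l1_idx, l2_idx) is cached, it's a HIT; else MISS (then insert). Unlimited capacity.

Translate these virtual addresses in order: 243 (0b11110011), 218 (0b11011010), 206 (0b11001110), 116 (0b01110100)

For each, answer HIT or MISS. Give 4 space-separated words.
Answer: MISS MISS MISS MISS

Derivation:
vaddr=243: (3,6) not in TLB -> MISS, insert
vaddr=218: (3,3) not in TLB -> MISS, insert
vaddr=206: (3,1) not in TLB -> MISS, insert
vaddr=116: (1,6) not in TLB -> MISS, insert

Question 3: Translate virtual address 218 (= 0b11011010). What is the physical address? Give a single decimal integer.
Answer: 482

Derivation:
vaddr = 218 = 0b11011010
Split: l1_idx=3, l2_idx=3, offset=2
L1[3] = 2
L2[2][3] = 60
paddr = 60 * 8 + 2 = 482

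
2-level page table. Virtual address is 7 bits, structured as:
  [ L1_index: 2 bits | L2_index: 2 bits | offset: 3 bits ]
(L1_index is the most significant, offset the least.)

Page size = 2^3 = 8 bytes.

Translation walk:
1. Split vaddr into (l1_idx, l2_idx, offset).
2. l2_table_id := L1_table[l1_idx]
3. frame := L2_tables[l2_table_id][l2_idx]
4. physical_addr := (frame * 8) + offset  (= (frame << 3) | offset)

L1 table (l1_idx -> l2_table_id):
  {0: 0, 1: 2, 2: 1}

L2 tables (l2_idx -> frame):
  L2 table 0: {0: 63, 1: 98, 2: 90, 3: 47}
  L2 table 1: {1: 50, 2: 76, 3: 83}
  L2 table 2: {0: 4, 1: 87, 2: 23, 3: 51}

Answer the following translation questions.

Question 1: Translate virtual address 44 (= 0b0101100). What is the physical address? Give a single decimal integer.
vaddr = 44 = 0b0101100
Split: l1_idx=1, l2_idx=1, offset=4
L1[1] = 2
L2[2][1] = 87
paddr = 87 * 8 + 4 = 700

Answer: 700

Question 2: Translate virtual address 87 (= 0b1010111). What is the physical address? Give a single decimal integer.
vaddr = 87 = 0b1010111
Split: l1_idx=2, l2_idx=2, offset=7
L1[2] = 1
L2[1][2] = 76
paddr = 76 * 8 + 7 = 615

Answer: 615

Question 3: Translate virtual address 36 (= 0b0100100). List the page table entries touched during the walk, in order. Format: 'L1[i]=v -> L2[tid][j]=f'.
vaddr = 36 = 0b0100100
Split: l1_idx=1, l2_idx=0, offset=4

Answer: L1[1]=2 -> L2[2][0]=4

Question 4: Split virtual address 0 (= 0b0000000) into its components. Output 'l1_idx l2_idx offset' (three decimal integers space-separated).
vaddr = 0 = 0b0000000
  top 2 bits -> l1_idx = 0
  next 2 bits -> l2_idx = 0
  bottom 3 bits -> offset = 0

Answer: 0 0 0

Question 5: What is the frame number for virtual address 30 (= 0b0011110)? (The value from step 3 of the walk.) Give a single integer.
vaddr = 30: l1_idx=0, l2_idx=3
L1[0] = 0; L2[0][3] = 47

Answer: 47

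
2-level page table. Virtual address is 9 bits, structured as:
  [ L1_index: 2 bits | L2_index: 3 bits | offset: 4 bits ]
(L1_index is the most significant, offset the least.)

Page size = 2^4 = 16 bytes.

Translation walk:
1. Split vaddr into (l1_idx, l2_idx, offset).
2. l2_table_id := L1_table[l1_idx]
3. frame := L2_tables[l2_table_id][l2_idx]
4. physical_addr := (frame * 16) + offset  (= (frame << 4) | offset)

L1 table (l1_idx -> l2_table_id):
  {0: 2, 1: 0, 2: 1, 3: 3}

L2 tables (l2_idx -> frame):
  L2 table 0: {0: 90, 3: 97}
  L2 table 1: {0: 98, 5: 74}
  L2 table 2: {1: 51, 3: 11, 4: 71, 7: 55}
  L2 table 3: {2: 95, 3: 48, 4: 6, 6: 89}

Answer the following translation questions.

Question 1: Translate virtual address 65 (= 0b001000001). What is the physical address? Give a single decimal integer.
vaddr = 65 = 0b001000001
Split: l1_idx=0, l2_idx=4, offset=1
L1[0] = 2
L2[2][4] = 71
paddr = 71 * 16 + 1 = 1137

Answer: 1137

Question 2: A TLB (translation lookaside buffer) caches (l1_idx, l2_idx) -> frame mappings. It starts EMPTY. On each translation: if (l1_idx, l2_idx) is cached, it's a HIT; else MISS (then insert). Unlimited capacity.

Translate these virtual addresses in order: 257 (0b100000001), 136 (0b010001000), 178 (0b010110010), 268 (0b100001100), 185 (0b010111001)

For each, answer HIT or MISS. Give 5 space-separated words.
vaddr=257: (2,0) not in TLB -> MISS, insert
vaddr=136: (1,0) not in TLB -> MISS, insert
vaddr=178: (1,3) not in TLB -> MISS, insert
vaddr=268: (2,0) in TLB -> HIT
vaddr=185: (1,3) in TLB -> HIT

Answer: MISS MISS MISS HIT HIT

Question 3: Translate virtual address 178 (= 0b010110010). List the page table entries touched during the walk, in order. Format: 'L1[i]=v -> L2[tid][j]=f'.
vaddr = 178 = 0b010110010
Split: l1_idx=1, l2_idx=3, offset=2

Answer: L1[1]=0 -> L2[0][3]=97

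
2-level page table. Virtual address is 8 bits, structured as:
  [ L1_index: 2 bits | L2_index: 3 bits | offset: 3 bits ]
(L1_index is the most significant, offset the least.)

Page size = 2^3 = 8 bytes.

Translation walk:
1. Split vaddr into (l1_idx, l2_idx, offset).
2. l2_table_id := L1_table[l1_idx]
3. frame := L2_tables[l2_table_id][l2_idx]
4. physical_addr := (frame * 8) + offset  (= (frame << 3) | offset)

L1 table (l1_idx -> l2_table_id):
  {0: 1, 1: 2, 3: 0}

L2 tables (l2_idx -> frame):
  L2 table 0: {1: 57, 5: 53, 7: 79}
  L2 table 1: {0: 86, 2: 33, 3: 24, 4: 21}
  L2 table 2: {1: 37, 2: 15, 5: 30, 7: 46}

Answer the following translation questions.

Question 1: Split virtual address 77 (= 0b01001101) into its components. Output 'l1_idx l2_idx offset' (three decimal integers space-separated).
vaddr = 77 = 0b01001101
  top 2 bits -> l1_idx = 1
  next 3 bits -> l2_idx = 1
  bottom 3 bits -> offset = 5

Answer: 1 1 5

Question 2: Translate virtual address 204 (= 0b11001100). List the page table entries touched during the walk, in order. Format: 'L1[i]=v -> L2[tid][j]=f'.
vaddr = 204 = 0b11001100
Split: l1_idx=3, l2_idx=1, offset=4

Answer: L1[3]=0 -> L2[0][1]=57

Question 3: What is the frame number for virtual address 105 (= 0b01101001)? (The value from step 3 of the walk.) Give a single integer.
vaddr = 105: l1_idx=1, l2_idx=5
L1[1] = 2; L2[2][5] = 30

Answer: 30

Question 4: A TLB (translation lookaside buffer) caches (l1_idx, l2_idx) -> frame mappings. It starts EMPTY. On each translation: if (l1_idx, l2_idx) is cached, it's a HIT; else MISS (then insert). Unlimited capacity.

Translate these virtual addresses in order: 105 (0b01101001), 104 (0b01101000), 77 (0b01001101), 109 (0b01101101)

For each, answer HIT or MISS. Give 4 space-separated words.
Answer: MISS HIT MISS HIT

Derivation:
vaddr=105: (1,5) not in TLB -> MISS, insert
vaddr=104: (1,5) in TLB -> HIT
vaddr=77: (1,1) not in TLB -> MISS, insert
vaddr=109: (1,5) in TLB -> HIT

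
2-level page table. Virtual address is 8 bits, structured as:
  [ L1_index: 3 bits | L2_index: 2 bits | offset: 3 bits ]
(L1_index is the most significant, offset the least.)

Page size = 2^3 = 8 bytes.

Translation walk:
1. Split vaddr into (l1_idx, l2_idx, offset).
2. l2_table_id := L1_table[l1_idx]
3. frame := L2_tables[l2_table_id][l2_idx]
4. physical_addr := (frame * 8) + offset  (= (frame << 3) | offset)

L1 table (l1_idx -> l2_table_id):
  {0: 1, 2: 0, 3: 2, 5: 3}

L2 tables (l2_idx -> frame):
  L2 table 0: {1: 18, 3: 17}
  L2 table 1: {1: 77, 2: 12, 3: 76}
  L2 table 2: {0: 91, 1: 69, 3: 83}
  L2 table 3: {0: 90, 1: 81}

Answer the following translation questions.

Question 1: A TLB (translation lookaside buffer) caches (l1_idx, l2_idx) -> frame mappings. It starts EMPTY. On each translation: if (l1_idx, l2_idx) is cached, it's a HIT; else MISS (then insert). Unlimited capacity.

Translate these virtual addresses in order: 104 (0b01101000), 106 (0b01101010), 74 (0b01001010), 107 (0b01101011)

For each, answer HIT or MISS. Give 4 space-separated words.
vaddr=104: (3,1) not in TLB -> MISS, insert
vaddr=106: (3,1) in TLB -> HIT
vaddr=74: (2,1) not in TLB -> MISS, insert
vaddr=107: (3,1) in TLB -> HIT

Answer: MISS HIT MISS HIT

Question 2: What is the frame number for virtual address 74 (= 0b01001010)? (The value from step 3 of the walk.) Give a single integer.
Answer: 18

Derivation:
vaddr = 74: l1_idx=2, l2_idx=1
L1[2] = 0; L2[0][1] = 18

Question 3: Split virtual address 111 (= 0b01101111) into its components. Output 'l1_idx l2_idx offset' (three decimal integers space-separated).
vaddr = 111 = 0b01101111
  top 3 bits -> l1_idx = 3
  next 2 bits -> l2_idx = 1
  bottom 3 bits -> offset = 7

Answer: 3 1 7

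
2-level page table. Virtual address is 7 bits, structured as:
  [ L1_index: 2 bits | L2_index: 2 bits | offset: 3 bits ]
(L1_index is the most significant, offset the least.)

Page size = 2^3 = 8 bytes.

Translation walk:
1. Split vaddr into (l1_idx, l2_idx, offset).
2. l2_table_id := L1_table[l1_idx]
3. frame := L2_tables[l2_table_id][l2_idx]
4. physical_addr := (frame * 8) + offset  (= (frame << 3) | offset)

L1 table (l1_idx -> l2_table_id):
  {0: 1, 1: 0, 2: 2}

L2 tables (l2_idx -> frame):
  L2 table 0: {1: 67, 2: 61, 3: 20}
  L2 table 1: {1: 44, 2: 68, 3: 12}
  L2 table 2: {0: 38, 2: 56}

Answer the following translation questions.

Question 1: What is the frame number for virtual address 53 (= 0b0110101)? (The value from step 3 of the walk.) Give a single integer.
Answer: 61

Derivation:
vaddr = 53: l1_idx=1, l2_idx=2
L1[1] = 0; L2[0][2] = 61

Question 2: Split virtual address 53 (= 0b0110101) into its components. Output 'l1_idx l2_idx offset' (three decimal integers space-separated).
vaddr = 53 = 0b0110101
  top 2 bits -> l1_idx = 1
  next 2 bits -> l2_idx = 2
  bottom 3 bits -> offset = 5

Answer: 1 2 5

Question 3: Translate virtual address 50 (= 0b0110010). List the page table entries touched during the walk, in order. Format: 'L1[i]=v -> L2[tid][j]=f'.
vaddr = 50 = 0b0110010
Split: l1_idx=1, l2_idx=2, offset=2

Answer: L1[1]=0 -> L2[0][2]=61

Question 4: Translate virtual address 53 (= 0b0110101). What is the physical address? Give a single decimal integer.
vaddr = 53 = 0b0110101
Split: l1_idx=1, l2_idx=2, offset=5
L1[1] = 0
L2[0][2] = 61
paddr = 61 * 8 + 5 = 493

Answer: 493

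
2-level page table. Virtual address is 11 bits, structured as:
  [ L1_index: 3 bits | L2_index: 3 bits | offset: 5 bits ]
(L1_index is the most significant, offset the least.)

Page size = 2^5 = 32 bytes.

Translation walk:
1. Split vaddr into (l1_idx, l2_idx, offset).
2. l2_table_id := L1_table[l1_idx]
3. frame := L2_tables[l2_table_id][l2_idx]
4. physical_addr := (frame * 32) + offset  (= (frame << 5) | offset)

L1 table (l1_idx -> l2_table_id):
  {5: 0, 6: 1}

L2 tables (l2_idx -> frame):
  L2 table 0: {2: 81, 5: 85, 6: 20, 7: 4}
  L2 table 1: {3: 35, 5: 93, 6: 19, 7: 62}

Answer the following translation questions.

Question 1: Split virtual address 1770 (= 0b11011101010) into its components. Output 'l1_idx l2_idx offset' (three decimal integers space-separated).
vaddr = 1770 = 0b11011101010
  top 3 bits -> l1_idx = 6
  next 3 bits -> l2_idx = 7
  bottom 5 bits -> offset = 10

Answer: 6 7 10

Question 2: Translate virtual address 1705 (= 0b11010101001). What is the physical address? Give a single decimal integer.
Answer: 2985

Derivation:
vaddr = 1705 = 0b11010101001
Split: l1_idx=6, l2_idx=5, offset=9
L1[6] = 1
L2[1][5] = 93
paddr = 93 * 32 + 9 = 2985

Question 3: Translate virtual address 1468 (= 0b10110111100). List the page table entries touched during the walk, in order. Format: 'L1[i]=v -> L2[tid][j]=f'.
vaddr = 1468 = 0b10110111100
Split: l1_idx=5, l2_idx=5, offset=28

Answer: L1[5]=0 -> L2[0][5]=85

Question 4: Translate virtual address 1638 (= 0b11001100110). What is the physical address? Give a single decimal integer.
Answer: 1126

Derivation:
vaddr = 1638 = 0b11001100110
Split: l1_idx=6, l2_idx=3, offset=6
L1[6] = 1
L2[1][3] = 35
paddr = 35 * 32 + 6 = 1126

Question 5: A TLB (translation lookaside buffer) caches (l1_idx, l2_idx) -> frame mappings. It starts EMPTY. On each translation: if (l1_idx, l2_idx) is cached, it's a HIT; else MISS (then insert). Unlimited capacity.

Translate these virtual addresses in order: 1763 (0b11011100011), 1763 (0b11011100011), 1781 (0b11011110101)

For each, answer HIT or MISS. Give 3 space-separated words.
Answer: MISS HIT HIT

Derivation:
vaddr=1763: (6,7) not in TLB -> MISS, insert
vaddr=1763: (6,7) in TLB -> HIT
vaddr=1781: (6,7) in TLB -> HIT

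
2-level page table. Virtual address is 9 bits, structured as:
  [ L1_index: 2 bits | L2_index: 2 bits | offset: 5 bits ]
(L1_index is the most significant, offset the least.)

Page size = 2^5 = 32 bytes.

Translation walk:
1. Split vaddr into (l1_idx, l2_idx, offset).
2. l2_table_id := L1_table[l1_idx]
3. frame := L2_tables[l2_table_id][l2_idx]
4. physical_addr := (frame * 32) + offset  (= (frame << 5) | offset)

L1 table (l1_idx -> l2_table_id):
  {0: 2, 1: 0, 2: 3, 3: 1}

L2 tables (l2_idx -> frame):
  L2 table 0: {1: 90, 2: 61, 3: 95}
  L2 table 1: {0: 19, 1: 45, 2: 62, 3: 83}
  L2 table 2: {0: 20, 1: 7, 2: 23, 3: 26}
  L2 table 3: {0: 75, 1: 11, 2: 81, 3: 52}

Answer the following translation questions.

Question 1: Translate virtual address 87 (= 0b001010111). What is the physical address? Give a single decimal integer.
vaddr = 87 = 0b001010111
Split: l1_idx=0, l2_idx=2, offset=23
L1[0] = 2
L2[2][2] = 23
paddr = 23 * 32 + 23 = 759

Answer: 759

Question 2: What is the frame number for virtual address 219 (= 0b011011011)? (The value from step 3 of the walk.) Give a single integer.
vaddr = 219: l1_idx=1, l2_idx=2
L1[1] = 0; L2[0][2] = 61

Answer: 61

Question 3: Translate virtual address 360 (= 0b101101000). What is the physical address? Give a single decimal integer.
vaddr = 360 = 0b101101000
Split: l1_idx=2, l2_idx=3, offset=8
L1[2] = 3
L2[3][3] = 52
paddr = 52 * 32 + 8 = 1672

Answer: 1672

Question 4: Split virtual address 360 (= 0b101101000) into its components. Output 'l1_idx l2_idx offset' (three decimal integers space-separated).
Answer: 2 3 8

Derivation:
vaddr = 360 = 0b101101000
  top 2 bits -> l1_idx = 2
  next 2 bits -> l2_idx = 3
  bottom 5 bits -> offset = 8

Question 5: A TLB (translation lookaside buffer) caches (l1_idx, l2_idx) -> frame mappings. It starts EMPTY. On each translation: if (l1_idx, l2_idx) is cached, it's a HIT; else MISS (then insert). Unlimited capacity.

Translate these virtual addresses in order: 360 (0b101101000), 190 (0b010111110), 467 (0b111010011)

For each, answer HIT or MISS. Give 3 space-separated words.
vaddr=360: (2,3) not in TLB -> MISS, insert
vaddr=190: (1,1) not in TLB -> MISS, insert
vaddr=467: (3,2) not in TLB -> MISS, insert

Answer: MISS MISS MISS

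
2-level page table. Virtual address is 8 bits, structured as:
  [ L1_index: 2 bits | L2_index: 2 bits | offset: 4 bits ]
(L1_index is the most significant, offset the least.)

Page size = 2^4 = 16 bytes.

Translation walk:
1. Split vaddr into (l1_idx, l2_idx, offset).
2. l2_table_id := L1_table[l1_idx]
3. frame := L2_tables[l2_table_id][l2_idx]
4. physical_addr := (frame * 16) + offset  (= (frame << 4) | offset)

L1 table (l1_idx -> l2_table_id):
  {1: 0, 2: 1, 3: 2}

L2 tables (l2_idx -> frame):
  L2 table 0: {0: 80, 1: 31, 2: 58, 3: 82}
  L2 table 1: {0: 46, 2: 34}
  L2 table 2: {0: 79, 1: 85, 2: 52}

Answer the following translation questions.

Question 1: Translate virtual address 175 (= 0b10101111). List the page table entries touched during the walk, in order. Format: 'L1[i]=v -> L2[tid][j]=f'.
vaddr = 175 = 0b10101111
Split: l1_idx=2, l2_idx=2, offset=15

Answer: L1[2]=1 -> L2[1][2]=34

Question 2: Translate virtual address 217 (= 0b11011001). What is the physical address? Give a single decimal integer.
Answer: 1369

Derivation:
vaddr = 217 = 0b11011001
Split: l1_idx=3, l2_idx=1, offset=9
L1[3] = 2
L2[2][1] = 85
paddr = 85 * 16 + 9 = 1369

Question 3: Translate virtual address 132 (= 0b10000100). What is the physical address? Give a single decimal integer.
Answer: 740

Derivation:
vaddr = 132 = 0b10000100
Split: l1_idx=2, l2_idx=0, offset=4
L1[2] = 1
L2[1][0] = 46
paddr = 46 * 16 + 4 = 740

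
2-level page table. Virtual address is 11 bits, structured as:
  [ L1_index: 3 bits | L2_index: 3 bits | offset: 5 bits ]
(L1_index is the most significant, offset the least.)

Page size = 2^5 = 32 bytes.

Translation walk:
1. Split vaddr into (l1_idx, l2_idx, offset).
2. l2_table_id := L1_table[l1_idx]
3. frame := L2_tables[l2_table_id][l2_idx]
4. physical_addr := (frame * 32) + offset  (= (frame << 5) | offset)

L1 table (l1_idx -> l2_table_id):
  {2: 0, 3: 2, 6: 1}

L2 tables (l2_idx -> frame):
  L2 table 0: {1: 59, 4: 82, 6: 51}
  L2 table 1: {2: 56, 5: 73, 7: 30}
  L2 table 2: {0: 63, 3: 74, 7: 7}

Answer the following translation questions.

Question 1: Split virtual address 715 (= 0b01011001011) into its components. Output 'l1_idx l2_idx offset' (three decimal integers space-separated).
Answer: 2 6 11

Derivation:
vaddr = 715 = 0b01011001011
  top 3 bits -> l1_idx = 2
  next 3 bits -> l2_idx = 6
  bottom 5 bits -> offset = 11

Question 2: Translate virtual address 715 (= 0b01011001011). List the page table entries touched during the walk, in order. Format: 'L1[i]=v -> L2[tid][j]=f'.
Answer: L1[2]=0 -> L2[0][6]=51

Derivation:
vaddr = 715 = 0b01011001011
Split: l1_idx=2, l2_idx=6, offset=11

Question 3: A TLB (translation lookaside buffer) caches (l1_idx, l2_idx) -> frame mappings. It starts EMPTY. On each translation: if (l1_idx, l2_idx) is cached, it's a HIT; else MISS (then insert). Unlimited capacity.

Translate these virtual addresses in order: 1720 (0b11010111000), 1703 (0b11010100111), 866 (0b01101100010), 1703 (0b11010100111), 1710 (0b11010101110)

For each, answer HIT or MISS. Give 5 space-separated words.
Answer: MISS HIT MISS HIT HIT

Derivation:
vaddr=1720: (6,5) not in TLB -> MISS, insert
vaddr=1703: (6,5) in TLB -> HIT
vaddr=866: (3,3) not in TLB -> MISS, insert
vaddr=1703: (6,5) in TLB -> HIT
vaddr=1710: (6,5) in TLB -> HIT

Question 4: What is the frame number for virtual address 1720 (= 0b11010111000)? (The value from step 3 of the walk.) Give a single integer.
Answer: 73

Derivation:
vaddr = 1720: l1_idx=6, l2_idx=5
L1[6] = 1; L2[1][5] = 73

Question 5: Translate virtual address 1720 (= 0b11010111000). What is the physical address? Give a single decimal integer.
vaddr = 1720 = 0b11010111000
Split: l1_idx=6, l2_idx=5, offset=24
L1[6] = 1
L2[1][5] = 73
paddr = 73 * 32 + 24 = 2360

Answer: 2360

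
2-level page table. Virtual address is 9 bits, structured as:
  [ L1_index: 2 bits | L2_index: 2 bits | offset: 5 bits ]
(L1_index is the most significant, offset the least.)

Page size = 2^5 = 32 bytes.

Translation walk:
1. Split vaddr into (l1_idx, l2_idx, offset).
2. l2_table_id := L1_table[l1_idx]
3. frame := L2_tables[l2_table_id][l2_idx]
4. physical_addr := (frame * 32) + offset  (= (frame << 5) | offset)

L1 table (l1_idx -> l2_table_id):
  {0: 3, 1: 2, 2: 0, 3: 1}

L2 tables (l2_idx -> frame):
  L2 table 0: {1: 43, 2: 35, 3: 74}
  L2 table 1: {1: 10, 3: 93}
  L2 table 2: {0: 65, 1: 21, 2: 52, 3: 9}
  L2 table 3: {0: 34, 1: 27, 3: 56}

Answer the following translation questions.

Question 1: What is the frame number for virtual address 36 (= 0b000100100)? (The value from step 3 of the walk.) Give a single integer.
Answer: 27

Derivation:
vaddr = 36: l1_idx=0, l2_idx=1
L1[0] = 3; L2[3][1] = 27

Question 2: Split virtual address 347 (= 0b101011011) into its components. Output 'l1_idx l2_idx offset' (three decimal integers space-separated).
vaddr = 347 = 0b101011011
  top 2 bits -> l1_idx = 2
  next 2 bits -> l2_idx = 2
  bottom 5 bits -> offset = 27

Answer: 2 2 27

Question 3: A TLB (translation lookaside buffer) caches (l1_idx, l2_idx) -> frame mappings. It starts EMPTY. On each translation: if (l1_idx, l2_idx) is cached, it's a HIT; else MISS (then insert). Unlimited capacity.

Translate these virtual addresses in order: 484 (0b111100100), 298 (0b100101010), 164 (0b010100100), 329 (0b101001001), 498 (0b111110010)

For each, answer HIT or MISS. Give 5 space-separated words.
vaddr=484: (3,3) not in TLB -> MISS, insert
vaddr=298: (2,1) not in TLB -> MISS, insert
vaddr=164: (1,1) not in TLB -> MISS, insert
vaddr=329: (2,2) not in TLB -> MISS, insert
vaddr=498: (3,3) in TLB -> HIT

Answer: MISS MISS MISS MISS HIT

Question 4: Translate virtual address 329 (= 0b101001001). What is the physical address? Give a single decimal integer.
vaddr = 329 = 0b101001001
Split: l1_idx=2, l2_idx=2, offset=9
L1[2] = 0
L2[0][2] = 35
paddr = 35 * 32 + 9 = 1129

Answer: 1129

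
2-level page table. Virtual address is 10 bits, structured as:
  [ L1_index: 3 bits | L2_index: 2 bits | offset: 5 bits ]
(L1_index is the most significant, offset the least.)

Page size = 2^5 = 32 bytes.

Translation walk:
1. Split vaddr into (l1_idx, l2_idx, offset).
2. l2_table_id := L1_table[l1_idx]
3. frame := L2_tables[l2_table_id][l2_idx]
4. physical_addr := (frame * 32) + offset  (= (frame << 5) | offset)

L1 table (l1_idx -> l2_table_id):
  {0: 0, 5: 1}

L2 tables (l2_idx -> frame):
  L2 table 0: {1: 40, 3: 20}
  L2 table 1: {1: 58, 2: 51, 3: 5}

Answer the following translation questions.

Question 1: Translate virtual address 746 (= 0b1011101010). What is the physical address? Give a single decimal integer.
vaddr = 746 = 0b1011101010
Split: l1_idx=5, l2_idx=3, offset=10
L1[5] = 1
L2[1][3] = 5
paddr = 5 * 32 + 10 = 170

Answer: 170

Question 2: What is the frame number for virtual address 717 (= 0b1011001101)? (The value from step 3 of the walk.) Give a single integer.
Answer: 51

Derivation:
vaddr = 717: l1_idx=5, l2_idx=2
L1[5] = 1; L2[1][2] = 51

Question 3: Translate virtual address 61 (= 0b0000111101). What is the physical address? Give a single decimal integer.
vaddr = 61 = 0b0000111101
Split: l1_idx=0, l2_idx=1, offset=29
L1[0] = 0
L2[0][1] = 40
paddr = 40 * 32 + 29 = 1309

Answer: 1309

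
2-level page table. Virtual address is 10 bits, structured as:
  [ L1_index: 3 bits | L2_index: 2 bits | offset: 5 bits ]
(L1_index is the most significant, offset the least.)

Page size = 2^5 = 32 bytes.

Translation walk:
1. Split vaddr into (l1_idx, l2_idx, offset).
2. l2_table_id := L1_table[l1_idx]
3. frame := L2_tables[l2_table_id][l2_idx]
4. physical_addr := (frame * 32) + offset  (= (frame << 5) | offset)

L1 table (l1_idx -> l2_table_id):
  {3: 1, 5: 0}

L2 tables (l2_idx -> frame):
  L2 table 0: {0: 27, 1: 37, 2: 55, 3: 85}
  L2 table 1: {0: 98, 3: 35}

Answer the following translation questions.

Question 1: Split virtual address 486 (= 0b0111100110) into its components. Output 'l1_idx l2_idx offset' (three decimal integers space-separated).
vaddr = 486 = 0b0111100110
  top 3 bits -> l1_idx = 3
  next 2 bits -> l2_idx = 3
  bottom 5 bits -> offset = 6

Answer: 3 3 6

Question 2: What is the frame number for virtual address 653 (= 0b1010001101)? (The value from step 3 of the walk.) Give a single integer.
vaddr = 653: l1_idx=5, l2_idx=0
L1[5] = 0; L2[0][0] = 27

Answer: 27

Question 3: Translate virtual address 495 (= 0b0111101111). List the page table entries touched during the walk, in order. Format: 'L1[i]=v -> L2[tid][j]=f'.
vaddr = 495 = 0b0111101111
Split: l1_idx=3, l2_idx=3, offset=15

Answer: L1[3]=1 -> L2[1][3]=35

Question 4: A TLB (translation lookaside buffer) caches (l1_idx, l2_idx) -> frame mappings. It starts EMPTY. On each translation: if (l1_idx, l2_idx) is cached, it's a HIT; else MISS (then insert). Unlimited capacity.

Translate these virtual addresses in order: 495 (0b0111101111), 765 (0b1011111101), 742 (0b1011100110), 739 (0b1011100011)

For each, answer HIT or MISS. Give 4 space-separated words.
Answer: MISS MISS HIT HIT

Derivation:
vaddr=495: (3,3) not in TLB -> MISS, insert
vaddr=765: (5,3) not in TLB -> MISS, insert
vaddr=742: (5,3) in TLB -> HIT
vaddr=739: (5,3) in TLB -> HIT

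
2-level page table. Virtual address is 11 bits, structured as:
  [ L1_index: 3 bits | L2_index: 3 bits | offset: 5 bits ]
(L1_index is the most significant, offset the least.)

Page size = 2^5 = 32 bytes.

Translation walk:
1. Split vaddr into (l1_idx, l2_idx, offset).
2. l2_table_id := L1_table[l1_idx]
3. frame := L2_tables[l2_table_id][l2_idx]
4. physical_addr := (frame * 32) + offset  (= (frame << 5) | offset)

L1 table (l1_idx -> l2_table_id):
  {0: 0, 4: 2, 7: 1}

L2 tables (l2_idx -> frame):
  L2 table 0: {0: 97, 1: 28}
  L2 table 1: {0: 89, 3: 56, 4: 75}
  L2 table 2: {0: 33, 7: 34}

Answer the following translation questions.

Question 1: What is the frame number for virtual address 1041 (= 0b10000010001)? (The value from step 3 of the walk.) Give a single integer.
vaddr = 1041: l1_idx=4, l2_idx=0
L1[4] = 2; L2[2][0] = 33

Answer: 33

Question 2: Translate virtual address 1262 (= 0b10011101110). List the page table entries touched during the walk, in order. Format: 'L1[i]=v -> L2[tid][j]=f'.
Answer: L1[4]=2 -> L2[2][7]=34

Derivation:
vaddr = 1262 = 0b10011101110
Split: l1_idx=4, l2_idx=7, offset=14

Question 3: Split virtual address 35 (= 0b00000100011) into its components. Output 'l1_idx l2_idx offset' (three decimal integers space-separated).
vaddr = 35 = 0b00000100011
  top 3 bits -> l1_idx = 0
  next 3 bits -> l2_idx = 1
  bottom 5 bits -> offset = 3

Answer: 0 1 3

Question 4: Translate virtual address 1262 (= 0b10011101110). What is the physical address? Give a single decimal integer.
Answer: 1102

Derivation:
vaddr = 1262 = 0b10011101110
Split: l1_idx=4, l2_idx=7, offset=14
L1[4] = 2
L2[2][7] = 34
paddr = 34 * 32 + 14 = 1102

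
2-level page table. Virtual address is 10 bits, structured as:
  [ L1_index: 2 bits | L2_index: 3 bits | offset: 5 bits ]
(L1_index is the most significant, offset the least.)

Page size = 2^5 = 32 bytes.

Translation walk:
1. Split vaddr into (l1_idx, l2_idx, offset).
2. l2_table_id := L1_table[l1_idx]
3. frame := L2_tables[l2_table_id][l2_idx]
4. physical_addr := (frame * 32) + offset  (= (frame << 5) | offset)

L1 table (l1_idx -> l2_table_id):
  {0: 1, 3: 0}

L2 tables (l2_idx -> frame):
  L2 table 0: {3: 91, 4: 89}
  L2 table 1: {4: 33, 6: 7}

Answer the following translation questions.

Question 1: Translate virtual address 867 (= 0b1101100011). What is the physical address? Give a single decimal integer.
Answer: 2915

Derivation:
vaddr = 867 = 0b1101100011
Split: l1_idx=3, l2_idx=3, offset=3
L1[3] = 0
L2[0][3] = 91
paddr = 91 * 32 + 3 = 2915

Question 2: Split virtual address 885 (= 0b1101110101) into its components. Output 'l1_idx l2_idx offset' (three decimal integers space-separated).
vaddr = 885 = 0b1101110101
  top 2 bits -> l1_idx = 3
  next 3 bits -> l2_idx = 3
  bottom 5 bits -> offset = 21

Answer: 3 3 21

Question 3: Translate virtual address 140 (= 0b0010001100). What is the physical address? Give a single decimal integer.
Answer: 1068

Derivation:
vaddr = 140 = 0b0010001100
Split: l1_idx=0, l2_idx=4, offset=12
L1[0] = 1
L2[1][4] = 33
paddr = 33 * 32 + 12 = 1068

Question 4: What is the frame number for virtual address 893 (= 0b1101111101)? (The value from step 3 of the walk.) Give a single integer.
Answer: 91

Derivation:
vaddr = 893: l1_idx=3, l2_idx=3
L1[3] = 0; L2[0][3] = 91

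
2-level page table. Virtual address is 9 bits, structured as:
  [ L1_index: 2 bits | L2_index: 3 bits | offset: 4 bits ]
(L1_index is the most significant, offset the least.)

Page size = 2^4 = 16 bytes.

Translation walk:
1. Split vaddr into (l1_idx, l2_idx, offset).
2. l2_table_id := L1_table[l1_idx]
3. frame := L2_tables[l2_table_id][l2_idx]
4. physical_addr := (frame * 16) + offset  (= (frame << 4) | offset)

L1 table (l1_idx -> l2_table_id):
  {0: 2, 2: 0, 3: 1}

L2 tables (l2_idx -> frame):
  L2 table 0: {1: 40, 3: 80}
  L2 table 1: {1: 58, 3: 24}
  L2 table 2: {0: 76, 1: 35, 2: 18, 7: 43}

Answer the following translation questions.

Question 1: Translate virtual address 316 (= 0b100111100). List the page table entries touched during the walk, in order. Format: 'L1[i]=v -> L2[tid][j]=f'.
Answer: L1[2]=0 -> L2[0][3]=80

Derivation:
vaddr = 316 = 0b100111100
Split: l1_idx=2, l2_idx=3, offset=12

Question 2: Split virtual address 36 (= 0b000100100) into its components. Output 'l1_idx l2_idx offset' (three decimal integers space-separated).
Answer: 0 2 4

Derivation:
vaddr = 36 = 0b000100100
  top 2 bits -> l1_idx = 0
  next 3 bits -> l2_idx = 2
  bottom 4 bits -> offset = 4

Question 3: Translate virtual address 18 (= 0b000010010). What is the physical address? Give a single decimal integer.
vaddr = 18 = 0b000010010
Split: l1_idx=0, l2_idx=1, offset=2
L1[0] = 2
L2[2][1] = 35
paddr = 35 * 16 + 2 = 562

Answer: 562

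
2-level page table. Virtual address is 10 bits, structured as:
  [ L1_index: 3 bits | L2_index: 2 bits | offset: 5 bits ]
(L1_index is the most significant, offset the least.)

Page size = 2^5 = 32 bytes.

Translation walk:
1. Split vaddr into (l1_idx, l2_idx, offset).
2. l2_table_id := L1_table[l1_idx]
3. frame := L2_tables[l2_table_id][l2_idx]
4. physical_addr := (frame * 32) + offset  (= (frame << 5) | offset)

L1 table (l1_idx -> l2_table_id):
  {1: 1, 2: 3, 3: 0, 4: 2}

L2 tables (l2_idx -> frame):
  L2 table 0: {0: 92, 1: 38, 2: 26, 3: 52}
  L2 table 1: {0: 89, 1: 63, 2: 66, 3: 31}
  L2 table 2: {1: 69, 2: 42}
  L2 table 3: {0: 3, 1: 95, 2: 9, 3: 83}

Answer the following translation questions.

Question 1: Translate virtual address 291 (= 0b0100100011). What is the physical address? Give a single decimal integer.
Answer: 3043

Derivation:
vaddr = 291 = 0b0100100011
Split: l1_idx=2, l2_idx=1, offset=3
L1[2] = 3
L2[3][1] = 95
paddr = 95 * 32 + 3 = 3043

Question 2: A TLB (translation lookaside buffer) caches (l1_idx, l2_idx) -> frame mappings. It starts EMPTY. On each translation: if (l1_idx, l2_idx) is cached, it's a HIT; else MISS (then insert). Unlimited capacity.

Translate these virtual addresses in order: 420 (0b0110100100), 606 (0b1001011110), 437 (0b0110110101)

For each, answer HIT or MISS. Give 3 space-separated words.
vaddr=420: (3,1) not in TLB -> MISS, insert
vaddr=606: (4,2) not in TLB -> MISS, insert
vaddr=437: (3,1) in TLB -> HIT

Answer: MISS MISS HIT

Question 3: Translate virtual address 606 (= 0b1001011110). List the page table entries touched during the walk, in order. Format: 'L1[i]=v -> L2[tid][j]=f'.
vaddr = 606 = 0b1001011110
Split: l1_idx=4, l2_idx=2, offset=30

Answer: L1[4]=2 -> L2[2][2]=42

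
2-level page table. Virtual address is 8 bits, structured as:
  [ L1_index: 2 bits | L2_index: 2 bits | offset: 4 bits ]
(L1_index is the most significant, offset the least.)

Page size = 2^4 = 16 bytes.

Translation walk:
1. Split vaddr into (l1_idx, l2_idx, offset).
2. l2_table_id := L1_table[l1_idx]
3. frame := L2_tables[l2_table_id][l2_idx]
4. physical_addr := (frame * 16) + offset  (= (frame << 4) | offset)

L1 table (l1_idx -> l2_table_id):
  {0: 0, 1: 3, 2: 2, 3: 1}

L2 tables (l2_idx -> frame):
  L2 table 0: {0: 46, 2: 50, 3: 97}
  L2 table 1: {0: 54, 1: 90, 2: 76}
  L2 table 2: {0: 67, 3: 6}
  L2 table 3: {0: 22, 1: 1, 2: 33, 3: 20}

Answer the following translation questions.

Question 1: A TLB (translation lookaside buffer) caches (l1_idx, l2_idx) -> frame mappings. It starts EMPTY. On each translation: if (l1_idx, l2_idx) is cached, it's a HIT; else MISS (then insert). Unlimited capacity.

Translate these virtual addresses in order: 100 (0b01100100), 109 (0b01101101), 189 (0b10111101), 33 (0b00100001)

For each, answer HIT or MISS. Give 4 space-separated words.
Answer: MISS HIT MISS MISS

Derivation:
vaddr=100: (1,2) not in TLB -> MISS, insert
vaddr=109: (1,2) in TLB -> HIT
vaddr=189: (2,3) not in TLB -> MISS, insert
vaddr=33: (0,2) not in TLB -> MISS, insert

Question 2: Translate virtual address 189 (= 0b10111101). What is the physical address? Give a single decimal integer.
vaddr = 189 = 0b10111101
Split: l1_idx=2, l2_idx=3, offset=13
L1[2] = 2
L2[2][3] = 6
paddr = 6 * 16 + 13 = 109

Answer: 109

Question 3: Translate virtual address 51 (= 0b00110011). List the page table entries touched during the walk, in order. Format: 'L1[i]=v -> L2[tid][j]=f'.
Answer: L1[0]=0 -> L2[0][3]=97

Derivation:
vaddr = 51 = 0b00110011
Split: l1_idx=0, l2_idx=3, offset=3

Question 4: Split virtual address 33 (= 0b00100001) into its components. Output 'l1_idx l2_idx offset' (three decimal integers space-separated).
Answer: 0 2 1

Derivation:
vaddr = 33 = 0b00100001
  top 2 bits -> l1_idx = 0
  next 2 bits -> l2_idx = 2
  bottom 4 bits -> offset = 1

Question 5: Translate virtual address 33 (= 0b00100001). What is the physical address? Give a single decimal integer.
Answer: 801

Derivation:
vaddr = 33 = 0b00100001
Split: l1_idx=0, l2_idx=2, offset=1
L1[0] = 0
L2[0][2] = 50
paddr = 50 * 16 + 1 = 801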